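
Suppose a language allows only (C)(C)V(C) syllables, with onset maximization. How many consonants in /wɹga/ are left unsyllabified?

The consonants /w/ cannot be parsed into a legal (C)(C)V(C) syllable (at most one coda consonant is licensed; onsets may contain at most 2 consonants).

1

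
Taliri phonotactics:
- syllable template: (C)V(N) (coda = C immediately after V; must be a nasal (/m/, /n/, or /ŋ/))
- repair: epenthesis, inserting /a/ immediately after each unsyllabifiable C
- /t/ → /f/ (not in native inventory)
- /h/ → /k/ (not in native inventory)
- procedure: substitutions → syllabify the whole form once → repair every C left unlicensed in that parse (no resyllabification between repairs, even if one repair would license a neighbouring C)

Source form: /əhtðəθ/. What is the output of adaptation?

əkafaðəθa

Substitution: /h/ → /k/, /t/ → /f/, giving /əkfðəθ/.
The consonants /k/, /f/, /θ/ cannot be parsed into a legal (C)V(N) syllable (only a nasal (/m/, /n/, or /ŋ/) is licensed in coda position; onsets are limited to one consonant).
Epenthesis after each stranded consonant: /k/ → /ka/, /f/ → /fa/, /θ/ → /θa/.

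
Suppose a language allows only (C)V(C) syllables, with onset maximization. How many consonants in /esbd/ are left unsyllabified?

Syllabifying with onset maximization leaves /b/, /d/ stranded (at most one coda consonant is licensed; onsets are limited to one consonant).

2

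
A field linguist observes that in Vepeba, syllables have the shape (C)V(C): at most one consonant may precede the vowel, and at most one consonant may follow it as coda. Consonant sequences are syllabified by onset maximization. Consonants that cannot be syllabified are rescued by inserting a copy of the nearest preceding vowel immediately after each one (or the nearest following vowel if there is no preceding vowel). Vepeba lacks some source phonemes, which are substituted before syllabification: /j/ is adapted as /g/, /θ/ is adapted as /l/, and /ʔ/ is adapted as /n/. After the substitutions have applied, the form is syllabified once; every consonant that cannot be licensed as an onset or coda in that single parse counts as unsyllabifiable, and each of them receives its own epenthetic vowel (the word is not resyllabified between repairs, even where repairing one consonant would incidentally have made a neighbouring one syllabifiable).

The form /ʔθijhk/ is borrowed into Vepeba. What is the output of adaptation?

nilighiki

Substitution: /ʔ/ → /n/, /θ/ → /l/, /j/ → /g/, giving /nlighk/.
Under (C)V(C), the unsyllabifiable consonants are /n/, /h/, /k/ (at most one coda consonant is licensed; onsets are limited to one consonant).
Epenthesis after each stranded consonant: /n/ → /ni/, /h/ → /hi/, /k/ → /ki/.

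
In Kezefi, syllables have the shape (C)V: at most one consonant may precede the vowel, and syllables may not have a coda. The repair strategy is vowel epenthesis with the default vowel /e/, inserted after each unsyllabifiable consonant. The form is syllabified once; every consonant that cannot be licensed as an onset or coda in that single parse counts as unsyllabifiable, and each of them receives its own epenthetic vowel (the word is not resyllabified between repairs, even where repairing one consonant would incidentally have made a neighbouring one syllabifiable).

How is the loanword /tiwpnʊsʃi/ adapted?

Syllabifying with onset maximization leaves /w/, /p/, /s/ stranded (no codas are permitted; onsets are limited to one consonant).
Epenthesis after each stranded consonant: /w/ → /we/, /p/ → /pe/, /s/ → /se/.

tiwepenʊseʃi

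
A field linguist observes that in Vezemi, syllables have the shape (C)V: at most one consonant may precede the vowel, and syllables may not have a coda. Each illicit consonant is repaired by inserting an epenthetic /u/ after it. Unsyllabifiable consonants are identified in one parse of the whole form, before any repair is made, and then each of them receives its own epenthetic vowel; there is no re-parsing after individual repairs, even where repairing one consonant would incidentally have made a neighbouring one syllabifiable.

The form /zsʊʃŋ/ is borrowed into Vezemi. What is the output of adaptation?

Under (C)V, the unsyllabifiable consonants are /z/, /ʃ/, /ŋ/ (no codas are permitted; onsets are limited to one consonant).
Each unlicensed consonant becomes the onset of a new syllable: /z/ → /zu/, /ʃ/ → /ʃu/, /ŋ/ → /ŋu/.

zusʊʃuŋu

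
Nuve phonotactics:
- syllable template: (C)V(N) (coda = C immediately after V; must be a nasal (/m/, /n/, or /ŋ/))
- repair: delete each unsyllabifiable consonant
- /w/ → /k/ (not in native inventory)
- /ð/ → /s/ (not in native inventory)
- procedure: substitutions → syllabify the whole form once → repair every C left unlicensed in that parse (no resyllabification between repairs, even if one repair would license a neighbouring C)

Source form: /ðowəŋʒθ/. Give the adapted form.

sokəŋ

Substitution: /ð/ → /s/, /w/ → /k/, giving /sokəŋʒθ/.
The consonants /ʒ/, /θ/ cannot be parsed into a legal (C)V(N) syllable (only a nasal (/m/, /n/, or /ŋ/) is licensed in coda position; onsets are limited to one consonant).
Deleting the stranded consonants removes /ʒ/, /θ/.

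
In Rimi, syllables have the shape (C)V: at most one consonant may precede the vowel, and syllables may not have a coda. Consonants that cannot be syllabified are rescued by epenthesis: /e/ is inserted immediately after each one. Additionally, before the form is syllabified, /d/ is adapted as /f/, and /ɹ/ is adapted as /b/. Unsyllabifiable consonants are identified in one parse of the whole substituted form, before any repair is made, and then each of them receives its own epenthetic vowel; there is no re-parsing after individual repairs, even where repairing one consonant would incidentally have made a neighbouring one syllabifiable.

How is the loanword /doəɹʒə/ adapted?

foəbeʒə

Substitution: /d/ → /f/, /ɹ/ → /b/, giving /foəbʒə/.
Syllabifying with onset maximization leaves /b/ stranded (no codas are permitted; onsets are limited to one consonant).
Each unlicensed consonant becomes the onset of a new syllable: /b/ → /be/.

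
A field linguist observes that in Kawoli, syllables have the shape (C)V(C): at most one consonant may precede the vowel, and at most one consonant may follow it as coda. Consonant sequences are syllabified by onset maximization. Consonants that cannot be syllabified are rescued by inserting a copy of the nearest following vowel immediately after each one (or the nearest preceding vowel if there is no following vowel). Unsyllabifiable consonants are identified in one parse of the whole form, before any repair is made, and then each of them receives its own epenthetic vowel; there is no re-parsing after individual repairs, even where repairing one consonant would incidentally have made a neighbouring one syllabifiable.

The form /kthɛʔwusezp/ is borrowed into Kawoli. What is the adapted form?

Under (C)V(C), the unsyllabifiable consonants are /k/, /t/, /p/ (at most one coda consonant is licensed; onsets are limited to one consonant).
Each unlicensed consonant becomes the onset of a new syllable: /k/ → /kɛ/, /t/ → /tɛ/, /p/ → /pe/.

kɛtɛhɛʔwusezpe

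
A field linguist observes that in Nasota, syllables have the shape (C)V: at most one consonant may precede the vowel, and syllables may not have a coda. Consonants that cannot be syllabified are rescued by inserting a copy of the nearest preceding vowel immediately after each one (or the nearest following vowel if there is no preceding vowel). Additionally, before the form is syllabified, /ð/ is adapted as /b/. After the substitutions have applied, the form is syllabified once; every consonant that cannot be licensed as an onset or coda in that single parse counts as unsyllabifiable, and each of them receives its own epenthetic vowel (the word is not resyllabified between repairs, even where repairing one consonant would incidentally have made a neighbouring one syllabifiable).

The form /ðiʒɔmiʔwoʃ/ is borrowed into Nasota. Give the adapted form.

biʒɔmiʔiwoʃo

Substitution: /ð/ → /b/, giving /biʒɔmiʔwoʃ/.
The consonants /ʔ/, /ʃ/ cannot be parsed into a legal (C)V syllable (no codas are permitted; onsets are limited to one consonant).
Epenthesis after each stranded consonant: /ʔ/ → /ʔi/, /ʃ/ → /ʃo/.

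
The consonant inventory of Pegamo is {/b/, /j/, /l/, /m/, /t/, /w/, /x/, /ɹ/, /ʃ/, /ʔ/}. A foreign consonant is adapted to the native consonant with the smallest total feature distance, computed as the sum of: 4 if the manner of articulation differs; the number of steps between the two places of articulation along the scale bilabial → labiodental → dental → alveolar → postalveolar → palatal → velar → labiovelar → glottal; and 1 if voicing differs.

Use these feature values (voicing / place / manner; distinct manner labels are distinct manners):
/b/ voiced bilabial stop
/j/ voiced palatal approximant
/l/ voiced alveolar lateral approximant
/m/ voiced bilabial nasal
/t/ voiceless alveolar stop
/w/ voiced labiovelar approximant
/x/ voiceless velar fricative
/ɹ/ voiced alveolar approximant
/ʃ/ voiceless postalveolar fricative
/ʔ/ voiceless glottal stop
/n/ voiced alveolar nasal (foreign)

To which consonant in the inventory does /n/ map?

/m/ is closest: same manner (nasal), place distance 3 (alveolar→bilabial), same voicing; total 3. Next closest is /l/ at distance 4.

m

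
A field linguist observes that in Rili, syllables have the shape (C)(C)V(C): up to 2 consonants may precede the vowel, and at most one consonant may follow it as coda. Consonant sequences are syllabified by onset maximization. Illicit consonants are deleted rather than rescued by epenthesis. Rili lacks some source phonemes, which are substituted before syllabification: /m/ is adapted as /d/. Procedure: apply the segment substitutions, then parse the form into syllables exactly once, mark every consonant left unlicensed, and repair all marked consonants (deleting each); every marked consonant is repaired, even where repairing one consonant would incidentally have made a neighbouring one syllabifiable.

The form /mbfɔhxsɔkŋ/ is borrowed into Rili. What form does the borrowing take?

Substitution: /m/ → /d/, giving /dbfɔhxsɔkŋ/.
Syllabifying with onset maximization leaves /d/, /ŋ/ stranded (at most one coda consonant is licensed; onsets may contain at most 2 consonants).
Deleting the stranded consonants removes /d/, /ŋ/.

bfɔhxsɔk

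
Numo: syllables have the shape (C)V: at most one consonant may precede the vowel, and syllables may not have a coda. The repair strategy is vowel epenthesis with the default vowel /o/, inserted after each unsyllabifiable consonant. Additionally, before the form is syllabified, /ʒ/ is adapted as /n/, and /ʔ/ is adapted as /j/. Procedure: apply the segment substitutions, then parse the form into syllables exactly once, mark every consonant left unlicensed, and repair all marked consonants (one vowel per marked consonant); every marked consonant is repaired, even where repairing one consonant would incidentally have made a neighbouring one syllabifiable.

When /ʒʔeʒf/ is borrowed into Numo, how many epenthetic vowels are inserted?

3

After substitution the input is /njenf/.
The unsyllabifiable consonants are /n/, /n/, /f/; each receives one epenthetic vowel.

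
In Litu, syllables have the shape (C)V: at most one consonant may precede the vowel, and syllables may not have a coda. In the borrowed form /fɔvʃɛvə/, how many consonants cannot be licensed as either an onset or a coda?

1

Syllabifying with onset maximization leaves /v/ stranded (no codas are permitted; onsets are limited to one consonant).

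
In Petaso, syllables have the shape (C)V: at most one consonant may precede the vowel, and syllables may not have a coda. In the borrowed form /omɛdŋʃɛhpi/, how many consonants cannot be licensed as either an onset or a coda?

Syllabifying with onset maximization leaves /d/, /ŋ/, /h/ stranded (no codas are permitted; onsets are limited to one consonant).

3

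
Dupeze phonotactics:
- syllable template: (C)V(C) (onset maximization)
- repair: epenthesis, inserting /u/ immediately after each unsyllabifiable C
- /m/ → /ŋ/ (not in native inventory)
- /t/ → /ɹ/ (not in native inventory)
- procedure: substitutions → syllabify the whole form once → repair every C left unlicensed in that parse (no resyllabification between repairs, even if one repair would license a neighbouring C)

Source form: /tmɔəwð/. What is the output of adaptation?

ɹuŋɔəwðu

Substitution: /t/ → /ɹ/, /m/ → /ŋ/, giving /ɹŋɔəwð/.
The consonants /ɹ/, /ð/ cannot be parsed into a legal (C)V(C) syllable (at most one coda consonant is licensed; onsets are limited to one consonant).
Each unlicensed consonant becomes the onset of a new syllable: /ɹ/ → /ɹu/, /ð/ → /ðu/.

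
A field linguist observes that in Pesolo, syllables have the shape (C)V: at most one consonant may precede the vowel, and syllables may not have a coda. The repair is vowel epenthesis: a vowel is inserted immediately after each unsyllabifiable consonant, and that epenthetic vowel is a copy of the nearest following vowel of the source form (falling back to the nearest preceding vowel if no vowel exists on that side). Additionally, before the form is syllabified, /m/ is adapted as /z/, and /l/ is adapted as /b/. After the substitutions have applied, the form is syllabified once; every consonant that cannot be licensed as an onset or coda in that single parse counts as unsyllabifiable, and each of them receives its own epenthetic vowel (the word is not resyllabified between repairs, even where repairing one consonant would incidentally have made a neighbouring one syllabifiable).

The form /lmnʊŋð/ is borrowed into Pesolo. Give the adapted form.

bʊzʊnʊŋʊðʊ

Substitution: /l/ → /b/, /m/ → /z/, giving /bznʊŋð/.
The consonants /b/, /z/, /ŋ/, /ð/ cannot be parsed into a legal (C)V syllable (no codas are permitted; onsets are limited to one consonant).
Epenthesis after each stranded consonant: /b/ → /bʊ/, /z/ → /zʊ/, /ŋ/ → /ŋʊ/, /ð/ → /ðʊ/.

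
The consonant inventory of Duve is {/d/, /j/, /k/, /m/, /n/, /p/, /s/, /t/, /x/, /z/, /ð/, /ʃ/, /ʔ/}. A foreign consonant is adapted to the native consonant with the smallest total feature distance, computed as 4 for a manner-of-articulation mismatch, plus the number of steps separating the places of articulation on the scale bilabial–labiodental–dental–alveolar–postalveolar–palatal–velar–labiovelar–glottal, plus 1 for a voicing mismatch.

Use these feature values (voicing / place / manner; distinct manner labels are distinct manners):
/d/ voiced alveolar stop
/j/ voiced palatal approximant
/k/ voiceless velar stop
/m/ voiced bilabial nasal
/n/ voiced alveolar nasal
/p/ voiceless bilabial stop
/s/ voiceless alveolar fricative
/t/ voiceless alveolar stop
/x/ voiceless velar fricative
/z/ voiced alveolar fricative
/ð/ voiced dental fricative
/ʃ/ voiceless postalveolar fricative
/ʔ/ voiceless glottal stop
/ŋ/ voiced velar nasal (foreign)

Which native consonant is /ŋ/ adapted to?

/n/ is closest: same manner (nasal), place distance 3 (velar→alveolar), same voicing; total 3. Next closest is /j/ at distance 5.

n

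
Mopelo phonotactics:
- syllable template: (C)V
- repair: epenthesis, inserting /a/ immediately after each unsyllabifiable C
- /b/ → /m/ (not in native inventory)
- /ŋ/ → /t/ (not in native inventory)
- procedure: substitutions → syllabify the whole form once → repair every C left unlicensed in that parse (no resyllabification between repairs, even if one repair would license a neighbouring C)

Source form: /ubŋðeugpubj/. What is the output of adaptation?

Substitution: /b/ → /m/, /ŋ/ → /t/, giving /umtðeugpumj/.
Under (C)V, the unsyllabifiable consonants are /m/, /t/, /g/, /m/, /j/ (no codas are permitted; onsets are limited to one consonant).
Each unlicensed consonant becomes the onset of a new syllable: /m/ → /ma/, /t/ → /ta/, /g/ → /ga/, /m/ → /ma/, /j/ → /ja/.

umataðeugapumaja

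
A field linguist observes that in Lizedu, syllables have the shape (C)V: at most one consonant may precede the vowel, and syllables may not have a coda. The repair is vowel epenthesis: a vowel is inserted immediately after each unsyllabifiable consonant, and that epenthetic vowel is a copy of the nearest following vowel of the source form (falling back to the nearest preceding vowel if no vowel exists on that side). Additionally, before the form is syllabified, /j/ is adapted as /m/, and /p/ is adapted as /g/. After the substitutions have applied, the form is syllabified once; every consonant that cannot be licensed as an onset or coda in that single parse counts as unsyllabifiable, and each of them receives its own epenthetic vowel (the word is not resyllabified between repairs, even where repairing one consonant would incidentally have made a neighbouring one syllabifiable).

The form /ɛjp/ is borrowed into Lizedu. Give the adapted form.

ɛmɛgɛ

Substitution: /j/ → /m/, /p/ → /g/, giving /ɛmg/.
Under (C)V, the unsyllabifiable consonants are /m/, /g/ (no codas are permitted; onsets are limited to one consonant).
Each unlicensed consonant becomes the onset of a new syllable: /m/ → /mɛ/, /g/ → /gɛ/.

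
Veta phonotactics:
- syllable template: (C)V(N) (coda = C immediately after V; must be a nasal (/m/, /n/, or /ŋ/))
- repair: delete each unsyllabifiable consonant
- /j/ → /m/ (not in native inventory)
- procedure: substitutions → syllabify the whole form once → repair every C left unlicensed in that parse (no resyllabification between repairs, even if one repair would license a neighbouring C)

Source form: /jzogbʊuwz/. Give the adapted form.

zobʊu

Substitution: /j/ → /m/, giving /mzogbʊuwz/.
Syllabifying with onset maximization leaves /m/, /g/, /w/, /z/ stranded (only a nasal (/m/, /n/, or /ŋ/) is licensed in coda position; onsets are limited to one consonant).
Deletion applies to /m/, /g/, /w/, /z/.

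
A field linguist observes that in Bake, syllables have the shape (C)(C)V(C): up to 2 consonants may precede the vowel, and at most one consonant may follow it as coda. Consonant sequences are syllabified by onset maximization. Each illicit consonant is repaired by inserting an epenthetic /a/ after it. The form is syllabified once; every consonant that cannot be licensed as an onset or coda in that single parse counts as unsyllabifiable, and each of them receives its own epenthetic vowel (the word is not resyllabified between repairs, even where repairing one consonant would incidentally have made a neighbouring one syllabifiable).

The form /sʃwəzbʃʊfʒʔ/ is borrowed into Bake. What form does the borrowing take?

The consonants /s/, /ʒ/, /ʔ/ cannot be parsed into a legal (C)(C)V(C) syllable (at most one coda consonant is licensed; onsets may contain at most 2 consonants).
Epenthesis after each stranded consonant: /s/ → /sa/, /ʒ/ → /ʒa/, /ʔ/ → /ʔa/.

saʃwəzbʃʊfʒaʔa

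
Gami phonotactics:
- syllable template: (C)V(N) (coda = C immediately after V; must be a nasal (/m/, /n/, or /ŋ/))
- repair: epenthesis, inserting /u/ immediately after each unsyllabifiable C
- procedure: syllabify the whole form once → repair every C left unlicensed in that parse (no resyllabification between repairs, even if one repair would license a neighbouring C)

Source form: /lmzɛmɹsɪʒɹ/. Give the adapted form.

lumuzɛmɹusɪʒuɹu

Under (C)V(N), the unsyllabifiable consonants are /l/, /m/, /ɹ/, /ʒ/, /ɹ/ (only a nasal (/m/, /n/, or /ŋ/) is licensed in coda position; onsets are limited to one consonant).
Epenthesis after each stranded consonant: /l/ → /lu/, /m/ → /mu/, /ɹ/ → /ɹu/, /ʒ/ → /ʒu/, /ɹ/ → /ɹu/.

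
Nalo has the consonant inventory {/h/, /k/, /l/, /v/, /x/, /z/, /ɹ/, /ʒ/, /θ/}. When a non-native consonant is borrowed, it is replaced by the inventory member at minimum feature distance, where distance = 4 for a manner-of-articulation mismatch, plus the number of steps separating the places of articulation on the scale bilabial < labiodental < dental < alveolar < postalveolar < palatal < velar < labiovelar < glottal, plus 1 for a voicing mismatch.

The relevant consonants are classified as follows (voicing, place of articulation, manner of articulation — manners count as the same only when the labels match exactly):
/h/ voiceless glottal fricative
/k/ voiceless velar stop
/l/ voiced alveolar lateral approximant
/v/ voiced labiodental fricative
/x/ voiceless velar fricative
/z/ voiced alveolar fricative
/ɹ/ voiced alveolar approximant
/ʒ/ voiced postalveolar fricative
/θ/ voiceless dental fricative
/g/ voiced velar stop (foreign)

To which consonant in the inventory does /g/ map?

/k/ is closest: same manner (stop), place distance 0 (velar→velar), voicing differs (+1); total 1. Next closest is /x/ at distance 5.

k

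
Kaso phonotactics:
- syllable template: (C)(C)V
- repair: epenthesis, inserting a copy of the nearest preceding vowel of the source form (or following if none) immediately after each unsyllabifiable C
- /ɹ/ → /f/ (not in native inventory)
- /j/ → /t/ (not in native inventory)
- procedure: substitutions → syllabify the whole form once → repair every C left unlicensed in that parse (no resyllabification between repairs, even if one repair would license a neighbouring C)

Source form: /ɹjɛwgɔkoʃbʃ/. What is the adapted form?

ftɛwgɔkoʃoboʃo

Substitution: /ɹ/ → /f/, /j/ → /t/, giving /ftɛwgɔkoʃbʃ/.
Syllabifying with onset maximization leaves /ʃ/, /b/, /ʃ/ stranded (no codas are permitted; onsets may contain at most 2 consonants).
Each unlicensed consonant becomes the onset of a new syllable: /ʃ/ → /ʃo/, /b/ → /bo/, /ʃ/ → /ʃo/.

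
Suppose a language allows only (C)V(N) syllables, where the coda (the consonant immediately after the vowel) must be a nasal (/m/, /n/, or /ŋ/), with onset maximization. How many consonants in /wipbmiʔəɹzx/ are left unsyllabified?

5

Under (C)V(N), the unsyllabifiable consonants are /p/, /b/, /ɹ/, /z/, /x/ (only a nasal (/m/, /n/, or /ŋ/) is licensed in coda position; onsets are limited to one consonant).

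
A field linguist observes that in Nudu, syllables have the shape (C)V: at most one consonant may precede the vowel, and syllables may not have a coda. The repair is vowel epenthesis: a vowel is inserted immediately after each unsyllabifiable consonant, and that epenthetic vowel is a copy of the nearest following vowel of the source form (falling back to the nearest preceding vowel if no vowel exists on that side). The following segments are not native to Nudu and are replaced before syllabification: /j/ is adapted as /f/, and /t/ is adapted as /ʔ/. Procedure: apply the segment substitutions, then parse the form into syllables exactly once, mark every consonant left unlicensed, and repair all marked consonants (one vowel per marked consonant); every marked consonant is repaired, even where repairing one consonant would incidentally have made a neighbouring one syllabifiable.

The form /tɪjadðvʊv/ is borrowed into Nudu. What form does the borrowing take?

ʔɪfadʊðʊvʊvʊ

Substitution: /t/ → /ʔ/, /j/ → /f/, giving /ʔɪfadðvʊv/.
Syllabifying with onset maximization leaves /d/, /ð/, /v/ stranded (no codas are permitted; onsets are limited to one consonant).
Inserting the epenthetic vowel yields /d/ → /dʊ/, /ð/ → /ðʊ/, /v/ → /vʊ/.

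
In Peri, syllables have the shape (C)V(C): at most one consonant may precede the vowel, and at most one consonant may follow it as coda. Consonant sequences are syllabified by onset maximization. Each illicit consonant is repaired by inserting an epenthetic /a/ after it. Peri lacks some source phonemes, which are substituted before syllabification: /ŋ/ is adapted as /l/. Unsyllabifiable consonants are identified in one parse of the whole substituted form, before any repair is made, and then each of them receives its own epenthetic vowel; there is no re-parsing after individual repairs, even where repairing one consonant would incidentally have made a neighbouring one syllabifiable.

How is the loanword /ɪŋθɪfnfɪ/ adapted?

Substitution: /ŋ/ → /l/, giving /ɪlθɪfnfɪ/.
The consonants /n/ cannot be parsed into a legal (C)V(C) syllable (at most one coda consonant is licensed; onsets are limited to one consonant).
Epenthesis after each stranded consonant: /n/ → /na/.

ɪlθɪfnafɪ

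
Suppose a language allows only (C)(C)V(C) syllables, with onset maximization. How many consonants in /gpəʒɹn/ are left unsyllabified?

2

The consonants /ɹ/, /n/ cannot be parsed into a legal (C)(C)V(C) syllable (at most one coda consonant is licensed; onsets may contain at most 2 consonants).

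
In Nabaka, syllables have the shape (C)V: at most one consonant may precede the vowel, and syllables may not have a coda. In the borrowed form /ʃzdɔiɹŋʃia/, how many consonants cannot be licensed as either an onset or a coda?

4

Under (C)V, the unsyllabifiable consonants are /ʃ/, /z/, /ɹ/, /ŋ/ (no codas are permitted; onsets are limited to one consonant).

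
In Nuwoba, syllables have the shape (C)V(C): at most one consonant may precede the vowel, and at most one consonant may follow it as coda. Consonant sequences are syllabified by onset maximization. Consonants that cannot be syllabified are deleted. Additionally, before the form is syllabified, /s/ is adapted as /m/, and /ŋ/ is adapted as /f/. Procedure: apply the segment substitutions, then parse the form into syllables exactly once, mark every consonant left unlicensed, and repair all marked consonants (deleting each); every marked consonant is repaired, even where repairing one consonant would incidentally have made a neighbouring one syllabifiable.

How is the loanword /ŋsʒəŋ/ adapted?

Substitution: /ŋ/ → /f/, /s/ → /m/, giving /fmʒəf/.
The consonants /f/, /m/ cannot be parsed into a legal (C)V(C) syllable (at most one coda consonant is licensed; onsets are limited to one consonant).
Deletion applies to /f/, /m/.

ʒəf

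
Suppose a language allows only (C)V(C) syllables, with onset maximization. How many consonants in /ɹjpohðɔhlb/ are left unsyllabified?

The consonants /ɹ/, /j/, /l/, /b/ cannot be parsed into a legal (C)V(C) syllable (at most one coda consonant is licensed; onsets are limited to one consonant).

4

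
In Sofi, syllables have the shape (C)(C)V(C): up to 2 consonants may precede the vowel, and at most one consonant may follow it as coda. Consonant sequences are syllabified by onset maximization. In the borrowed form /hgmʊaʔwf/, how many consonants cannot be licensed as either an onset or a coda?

3

Under (C)(C)V(C), the unsyllabifiable consonants are /h/, /w/, /f/ (at most one coda consonant is licensed; onsets may contain at most 2 consonants).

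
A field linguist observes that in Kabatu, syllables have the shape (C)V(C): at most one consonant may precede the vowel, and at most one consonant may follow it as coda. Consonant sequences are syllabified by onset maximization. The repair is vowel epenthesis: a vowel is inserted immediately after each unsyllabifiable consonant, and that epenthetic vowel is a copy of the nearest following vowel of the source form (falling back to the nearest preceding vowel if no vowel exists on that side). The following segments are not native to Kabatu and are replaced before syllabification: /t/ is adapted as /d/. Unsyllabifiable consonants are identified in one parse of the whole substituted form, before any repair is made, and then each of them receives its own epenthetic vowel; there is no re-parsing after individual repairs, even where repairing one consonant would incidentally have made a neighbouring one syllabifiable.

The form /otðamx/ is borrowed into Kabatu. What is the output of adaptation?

odðamxa

Substitution: /t/ → /d/, giving /odðamx/.
Under (C)V(C), the unsyllabifiable consonants are /x/ (at most one coda consonant is licensed; onsets are limited to one consonant).
Each unlicensed consonant becomes the onset of a new syllable: /x/ → /xa/.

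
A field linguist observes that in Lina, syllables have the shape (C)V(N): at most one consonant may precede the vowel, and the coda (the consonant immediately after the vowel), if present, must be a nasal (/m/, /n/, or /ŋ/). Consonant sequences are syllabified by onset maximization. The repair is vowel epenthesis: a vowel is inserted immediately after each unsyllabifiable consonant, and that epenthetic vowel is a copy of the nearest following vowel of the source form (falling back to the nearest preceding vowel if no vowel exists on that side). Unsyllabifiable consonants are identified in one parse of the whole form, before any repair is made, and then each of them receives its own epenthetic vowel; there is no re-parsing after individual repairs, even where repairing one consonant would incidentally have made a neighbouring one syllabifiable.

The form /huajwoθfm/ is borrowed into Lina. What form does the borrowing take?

Syllabifying with onset maximization leaves /j/, /θ/, /f/, /m/ stranded (only a nasal (/m/, /n/, or /ŋ/) is licensed in coda position; onsets are limited to one consonant).
Inserting the epenthetic vowel yields /j/ → /jo/, /θ/ → /θo/, /f/ → /fo/, /m/ → /mo/.

huajowoθofomo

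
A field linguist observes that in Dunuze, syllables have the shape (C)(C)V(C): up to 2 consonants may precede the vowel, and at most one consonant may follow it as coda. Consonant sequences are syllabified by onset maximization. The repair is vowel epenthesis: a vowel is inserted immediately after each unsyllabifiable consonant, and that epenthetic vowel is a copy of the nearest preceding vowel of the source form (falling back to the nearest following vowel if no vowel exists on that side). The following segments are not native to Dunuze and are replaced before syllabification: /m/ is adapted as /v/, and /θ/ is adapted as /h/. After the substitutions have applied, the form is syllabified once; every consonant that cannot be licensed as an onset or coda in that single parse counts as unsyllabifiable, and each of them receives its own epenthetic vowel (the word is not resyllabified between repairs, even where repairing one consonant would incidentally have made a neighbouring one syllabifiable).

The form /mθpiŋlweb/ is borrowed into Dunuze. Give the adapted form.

vihpiŋlweb

Substitution: /m/ → /v/, /θ/ → /h/, giving /vhpiŋlweb/.
Under (C)(C)V(C), the unsyllabifiable consonants are /v/ (at most one coda consonant is licensed; onsets may contain at most 2 consonants).
Epenthesis after each stranded consonant: /v/ → /vi/.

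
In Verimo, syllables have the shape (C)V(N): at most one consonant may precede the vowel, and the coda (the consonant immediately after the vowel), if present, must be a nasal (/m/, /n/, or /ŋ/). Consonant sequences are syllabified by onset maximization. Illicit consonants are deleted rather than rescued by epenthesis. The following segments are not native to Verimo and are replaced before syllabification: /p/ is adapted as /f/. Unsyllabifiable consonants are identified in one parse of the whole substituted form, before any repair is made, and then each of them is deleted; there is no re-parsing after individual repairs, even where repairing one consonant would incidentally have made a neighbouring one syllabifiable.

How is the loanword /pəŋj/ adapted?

fəŋ

Substitution: /p/ → /f/, giving /fəŋj/.
Syllabifying with onset maximization leaves /j/ stranded (only a nasal (/m/, /n/, or /ŋ/) is licensed in coda position; onsets are limited to one consonant).
Deleting the stranded consonants removes /j/.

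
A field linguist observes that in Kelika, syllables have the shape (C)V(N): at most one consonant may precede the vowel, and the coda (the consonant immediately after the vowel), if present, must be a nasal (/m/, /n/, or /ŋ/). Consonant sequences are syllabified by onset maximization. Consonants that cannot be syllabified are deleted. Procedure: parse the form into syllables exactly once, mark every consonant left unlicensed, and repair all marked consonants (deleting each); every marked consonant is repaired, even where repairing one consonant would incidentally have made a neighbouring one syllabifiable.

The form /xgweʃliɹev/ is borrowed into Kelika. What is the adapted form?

Syllabifying with onset maximization leaves /x/, /g/, /ʃ/, /v/ stranded (only a nasal (/m/, /n/, or /ŋ/) is licensed in coda position; onsets are limited to one consonant).
Deleting the stranded consonants removes /x/, /g/, /ʃ/, /v/.

weliɹe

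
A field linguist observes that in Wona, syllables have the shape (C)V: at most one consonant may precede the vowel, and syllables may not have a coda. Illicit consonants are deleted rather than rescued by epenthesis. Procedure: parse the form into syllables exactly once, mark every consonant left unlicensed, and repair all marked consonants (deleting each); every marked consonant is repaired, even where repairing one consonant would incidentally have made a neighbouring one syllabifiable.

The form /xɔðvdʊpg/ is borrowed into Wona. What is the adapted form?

Syllabifying with onset maximization leaves /ð/, /v/, /p/, /g/ stranded (no codas are permitted; onsets are limited to one consonant).
Deletion applies to /ð/, /v/, /p/, /g/.

xɔdʊ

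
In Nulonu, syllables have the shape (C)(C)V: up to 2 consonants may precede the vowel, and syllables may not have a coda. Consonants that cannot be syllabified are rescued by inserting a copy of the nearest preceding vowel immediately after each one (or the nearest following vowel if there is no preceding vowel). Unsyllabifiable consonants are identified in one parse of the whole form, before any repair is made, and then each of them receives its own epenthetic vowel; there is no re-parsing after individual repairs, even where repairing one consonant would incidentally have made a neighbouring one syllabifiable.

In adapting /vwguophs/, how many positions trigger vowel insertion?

4

The unsyllabifiable consonants are /v/, /p/, /h/, /s/; each receives one epenthetic vowel.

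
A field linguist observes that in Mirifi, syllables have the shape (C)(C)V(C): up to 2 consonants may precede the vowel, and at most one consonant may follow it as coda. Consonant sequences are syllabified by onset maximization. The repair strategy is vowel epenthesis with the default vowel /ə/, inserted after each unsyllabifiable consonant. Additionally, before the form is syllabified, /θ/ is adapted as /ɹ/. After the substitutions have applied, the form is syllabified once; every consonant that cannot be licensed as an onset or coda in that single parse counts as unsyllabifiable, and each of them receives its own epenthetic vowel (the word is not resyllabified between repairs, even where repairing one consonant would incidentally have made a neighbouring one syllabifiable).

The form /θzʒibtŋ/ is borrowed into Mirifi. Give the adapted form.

Substitution: /θ/ → /ɹ/, giving /ɹzʒibtŋ/.
Syllabifying with onset maximization leaves /ɹ/, /t/, /ŋ/ stranded (at most one coda consonant is licensed; onsets may contain at most 2 consonants).
Inserting the epenthetic vowel yields /ɹ/ → /ɹə/, /t/ → /tə/, /ŋ/ → /ŋə/.

ɹəzʒibtəŋə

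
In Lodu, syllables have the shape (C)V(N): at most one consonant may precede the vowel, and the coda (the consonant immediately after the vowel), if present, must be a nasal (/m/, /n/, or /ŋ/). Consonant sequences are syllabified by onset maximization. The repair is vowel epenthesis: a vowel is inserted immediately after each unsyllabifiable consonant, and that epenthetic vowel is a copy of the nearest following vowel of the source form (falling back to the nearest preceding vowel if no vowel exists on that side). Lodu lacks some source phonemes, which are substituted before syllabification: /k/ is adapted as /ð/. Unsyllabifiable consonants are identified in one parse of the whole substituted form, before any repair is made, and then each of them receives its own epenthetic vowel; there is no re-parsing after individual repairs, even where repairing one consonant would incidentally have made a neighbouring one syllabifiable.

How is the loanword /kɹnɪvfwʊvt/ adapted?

ðɪɹɪnɪvʊfʊwʊvʊtʊ

Substitution: /k/ → /ð/, giving /ðɹnɪvfwʊvt/.
The consonants /ð/, /ɹ/, /v/, /f/, /v/, /t/ cannot be parsed into a legal (C)V(N) syllable (only a nasal (/m/, /n/, or /ŋ/) is licensed in coda position; onsets are limited to one consonant).
Epenthesis after each stranded consonant: /ð/ → /ðɪ/, /ɹ/ → /ɹɪ/, /v/ → /vʊ/, /f/ → /fʊ/, /v/ → /vʊ/, /t/ → /tʊ/.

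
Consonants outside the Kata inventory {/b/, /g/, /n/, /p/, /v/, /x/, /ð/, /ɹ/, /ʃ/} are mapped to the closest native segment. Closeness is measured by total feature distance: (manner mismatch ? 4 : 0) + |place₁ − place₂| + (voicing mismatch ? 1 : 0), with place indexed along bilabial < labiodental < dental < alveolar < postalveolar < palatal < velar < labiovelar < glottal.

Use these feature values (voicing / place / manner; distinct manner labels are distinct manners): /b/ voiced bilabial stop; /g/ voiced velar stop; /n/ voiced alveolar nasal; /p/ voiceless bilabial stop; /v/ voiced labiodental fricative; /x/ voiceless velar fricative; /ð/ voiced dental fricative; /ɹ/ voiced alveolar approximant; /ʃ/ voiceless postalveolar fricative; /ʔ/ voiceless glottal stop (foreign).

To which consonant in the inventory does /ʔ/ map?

g

/g/ is closest: same manner (stop), place distance 2 (glottal→velar), voicing differs (+1); total 3. Next closest is /x/ at distance 6.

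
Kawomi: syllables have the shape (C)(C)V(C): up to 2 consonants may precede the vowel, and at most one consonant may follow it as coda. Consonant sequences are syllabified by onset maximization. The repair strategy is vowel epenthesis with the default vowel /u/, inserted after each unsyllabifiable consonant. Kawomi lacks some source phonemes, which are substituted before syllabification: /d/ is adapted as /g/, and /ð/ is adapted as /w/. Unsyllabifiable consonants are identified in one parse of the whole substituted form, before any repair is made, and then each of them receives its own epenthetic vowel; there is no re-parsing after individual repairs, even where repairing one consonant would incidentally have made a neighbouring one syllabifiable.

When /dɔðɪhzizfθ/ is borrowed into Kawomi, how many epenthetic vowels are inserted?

2

After substitution the input is /gɔwɪhzizfθ/.
The unsyllabifiable consonants are /f/, /θ/; each receives one epenthetic vowel.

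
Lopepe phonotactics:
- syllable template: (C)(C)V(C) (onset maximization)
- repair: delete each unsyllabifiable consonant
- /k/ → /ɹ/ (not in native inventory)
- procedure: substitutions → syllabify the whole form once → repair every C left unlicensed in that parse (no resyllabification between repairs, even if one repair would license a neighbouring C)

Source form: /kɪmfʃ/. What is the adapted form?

Substitution: /k/ → /ɹ/, giving /ɹɪmfʃ/.
Under (C)(C)V(C), the unsyllabifiable consonants are /f/, /ʃ/ (at most one coda consonant is licensed; onsets may contain at most 2 consonants).
Deletion applies to /f/, /ʃ/.

ɹɪm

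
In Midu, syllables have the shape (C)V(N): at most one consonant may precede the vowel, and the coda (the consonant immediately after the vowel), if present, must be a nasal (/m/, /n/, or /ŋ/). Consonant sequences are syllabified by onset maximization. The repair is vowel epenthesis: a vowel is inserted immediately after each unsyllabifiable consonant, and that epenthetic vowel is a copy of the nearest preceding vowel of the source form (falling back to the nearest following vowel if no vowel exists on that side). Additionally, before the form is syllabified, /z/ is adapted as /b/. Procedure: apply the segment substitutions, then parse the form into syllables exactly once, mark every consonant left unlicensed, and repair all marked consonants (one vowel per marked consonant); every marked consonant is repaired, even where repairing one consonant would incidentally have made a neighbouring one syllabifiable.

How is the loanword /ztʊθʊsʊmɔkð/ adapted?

bʊtʊθʊsʊmɔkɔðɔ

Substitution: /z/ → /b/, giving /btʊθʊsʊmɔkð/.
Under (C)V(N), the unsyllabifiable consonants are /b/, /k/, /ð/ (only a nasal (/m/, /n/, or /ŋ/) is licensed in coda position; onsets are limited to one consonant).
Each unlicensed consonant becomes the onset of a new syllable: /b/ → /bʊ/, /k/ → /kɔ/, /ð/ → /ðɔ/.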